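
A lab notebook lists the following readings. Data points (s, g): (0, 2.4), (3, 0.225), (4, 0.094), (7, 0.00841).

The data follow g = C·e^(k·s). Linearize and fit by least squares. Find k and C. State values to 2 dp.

k = -0.81, C = 2.44

Taking logs, ln g = k·s + ln C, so regress ln g on s.
Σs = 14.0000, Σ(s)² = 74.0000, Σln g = -7.7590, Σs·ln g = -47.3811.
Equations: 74.0000·k + 14.0000·ln C = -47.3811;  14.0000·k + 4·ln C = -7.7590.
Slope k = (n·Σs·ln g − Σs·Σln g)/(n·Σ(s)² − (Σs)²) = (4·-47.3811 − 14.0000·-7.7590)/100.0000 = -0.80899; ln C = (Σln g − k·Σs)/n = 0.89171, so C = exp(0.89171) = 2.43931.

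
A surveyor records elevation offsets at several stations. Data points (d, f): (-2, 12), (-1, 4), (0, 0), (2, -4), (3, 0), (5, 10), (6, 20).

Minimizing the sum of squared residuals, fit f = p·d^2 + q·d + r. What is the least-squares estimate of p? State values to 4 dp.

The normal system MᵀM·[p, q, r]ᵀ = Mᵀf is [[2035, 367, 79]; [367, 79, 13]; [79, 13, 7]]·[p, q, r]ᵀ = [1006, 134, 42]ᵀ.
Row-reducing yields p = 3276/2761, q = -31010/8283, r = -3628/8283.

p = 1.1865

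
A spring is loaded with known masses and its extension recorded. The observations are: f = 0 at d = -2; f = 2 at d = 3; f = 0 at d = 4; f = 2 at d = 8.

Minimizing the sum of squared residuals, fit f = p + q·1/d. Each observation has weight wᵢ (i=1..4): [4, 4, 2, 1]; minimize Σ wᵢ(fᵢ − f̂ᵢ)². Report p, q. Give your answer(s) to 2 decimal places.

p = 0.92, q = 1.86

Forming AᵀWA = [[11, -1/24]; [-1/24, 913/576]] and AᵀWf = [10, 35/12]ᵀ gives AᵀWA·[p, q]ᵀ = AᵀWf.
det = 11·(913/576) − (-1/24)² = 5021/288.
p = (10·(913/576) − (-1/24)·(35/12))/(5021/288) = 4600/5021; q = (11·(35/12) − (-1/24)·10)/(5021/288) = 9360/5021.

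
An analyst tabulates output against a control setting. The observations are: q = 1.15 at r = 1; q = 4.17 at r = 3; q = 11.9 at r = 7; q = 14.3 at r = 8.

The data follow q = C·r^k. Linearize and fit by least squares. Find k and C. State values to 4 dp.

Linearized form: ln q = k·ln r + ln C. From the 4 transformed points,
Over the data: Σln r = 5.1240, Σ(ln r)² = 9.3176, Σln q = 6.7045, Σln r·ln q = 11.9197.
Normal system: [[9.3176, 5.1240]; [5.1240, 4]]·[k, ln C]ᵀ = [11.9197, 6.7045]ᵀ.
Solving (det = 11.0154): k = 1.20970, ln C = 0.12650, so C = exp(0.12650) = 1.13485.

k = 1.2097, C = 1.1349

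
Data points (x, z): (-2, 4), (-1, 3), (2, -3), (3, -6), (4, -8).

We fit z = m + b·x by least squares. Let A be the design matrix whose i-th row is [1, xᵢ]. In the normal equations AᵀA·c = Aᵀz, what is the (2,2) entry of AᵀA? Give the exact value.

34

Row 2 ↔ basis x, column 2 ↔ basis x, so (AᵀA)_{2,2} = Σᵢ (x)·(x) = (-2)·(-2) + (-1)·(-1) + (2)·(2) + (3)·(3) + (4)·(4) = 34.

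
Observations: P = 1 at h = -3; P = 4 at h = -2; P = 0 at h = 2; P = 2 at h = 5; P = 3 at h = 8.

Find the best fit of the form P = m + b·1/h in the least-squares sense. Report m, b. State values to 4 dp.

m = 1.9961, b = -2.3123

Entries of XᵀX: Σ1 = 5, Σ1/h = -1/120, Σ1/h·1/h = 9601/14400.
Right-hand side: ΣP = 10, Σ1/h·P = -187/120.
Determinant 5·(9601/14400) − (-1/120)² = 12001/3600.
m = (10·(9601/14400) − (-1/120)·(-187/120))/(12001/3600) = 95823/48004; b = (5·(-187/120) − (-1/120)·10)/(12001/3600) = -27750/12001.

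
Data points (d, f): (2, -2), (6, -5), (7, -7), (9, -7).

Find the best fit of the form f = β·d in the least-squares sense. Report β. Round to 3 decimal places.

β = -0.859

From the data, Σd·d = 170.
Right-hand side: Σd·f = -146.
Hence β = -146 / 170 ≈ -0.858824.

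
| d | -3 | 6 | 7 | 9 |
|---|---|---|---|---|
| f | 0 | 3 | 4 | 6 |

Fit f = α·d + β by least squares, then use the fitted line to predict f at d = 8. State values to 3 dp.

f̂ = 4.717

Entries of XᵀX: Σd·d = 175, Σd = 19, Σ1 = 4.
Right-hand side: Σd·f = 100, Σf = 13.
det = 175·4 − 19² = 339.
α = (100·4 − 19·13)/339 = 51/113; β = (175·13 − 19·100)/339 = 125/113.
At d = 8: f̂ = (51/113)·(8) + (125/113)·(1) = 533/113.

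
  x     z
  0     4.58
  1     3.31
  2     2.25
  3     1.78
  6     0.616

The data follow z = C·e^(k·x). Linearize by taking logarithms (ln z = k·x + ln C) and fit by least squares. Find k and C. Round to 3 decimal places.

k = -0.333, C = 4.584

Linearized form: ln z = k·x + ln C. From the 5 transformed points,
Sums: Σx = 12.0000, Σ(x)² = 50.0000, Σln z = 3.6217, Σx·ln z = 1.6416.
Normal system: [[50.0000, 12.0000]; [12.0000, 5]]·[k, ln C]ᵀ = [1.6416, 3.6217]ᵀ.
Slope k = (n·Σx·ln z − Σx·Σln z)/(n·Σ(x)² − (Σx)²) = (5·1.6416 − 12.0000·3.6217)/106.0000 = -0.33257; ln C = (Σln z − k·Σx)/n = 1.52250, so C = exp(1.52250) = 4.58367.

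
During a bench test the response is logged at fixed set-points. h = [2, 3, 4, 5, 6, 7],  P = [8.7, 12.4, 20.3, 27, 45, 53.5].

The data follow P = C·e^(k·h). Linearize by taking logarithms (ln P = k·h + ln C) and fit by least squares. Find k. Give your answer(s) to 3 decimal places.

Let Y = ln P. Fitting Y = k·h + ln C by least squares:
Σh = 27.0000, Σ(h)² = 139.0000, Σln P = 18.7738, Σh·ln P = 91.0991.
Equations: 139.0000·k + 27.0000·ln C = 91.0991;  27.0000·k + 6·ln C = 18.7738.
Δ = 139.0000·6 − (27.0000)² = 105.0000; k = (91.0991·6 − 27.0000·18.7738)/105.0000 = 0.37811, ln C = (139.0000·18.7738 − 27.0000·91.0991)/105.0000 = 1.42747.

k = 0.378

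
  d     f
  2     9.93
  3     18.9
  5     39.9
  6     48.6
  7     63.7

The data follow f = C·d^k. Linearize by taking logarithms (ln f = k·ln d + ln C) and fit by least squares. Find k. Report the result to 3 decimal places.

With ln fᵢ as the transformed response and ln dᵢ as the regressor:
Over the data: Σln d = 7.1389, Σ(ln d)² = 11.2747, Σln f = 16.9589, Σln d·ln f = 25.7953.
Normal system: [[11.2747, 7.1389]; [7.1389, 5]]·[k, ln C]ᵀ = [25.7953, 16.9589]ᵀ.
Solving (det = 5.4099): k = 1.46202, ln C = 1.30435.

k = 1.462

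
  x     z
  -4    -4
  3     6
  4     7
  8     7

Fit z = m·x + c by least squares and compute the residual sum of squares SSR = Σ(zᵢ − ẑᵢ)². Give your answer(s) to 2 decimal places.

SSR = 12.74

From the data, Σx·x = 105, Σx = 11, Σ1 = 4.
Moment sums: Σx·z = 118, Σz = 16.
Normal equations: [[105, 11]; [11, 4]]·[m, c]ᵀ = [118, 16]ᵀ.
Eliminating c: 4·(row 1) − 11·(row 2) gives 299·m = 4·118 − 11·16 = 296, so m = 296/299.
Then c = (16 − 11·(296/299))/4 = 382/299.
Residuals: -394/299, 524/299, 527/299, -657/299; SSR = 3810/299.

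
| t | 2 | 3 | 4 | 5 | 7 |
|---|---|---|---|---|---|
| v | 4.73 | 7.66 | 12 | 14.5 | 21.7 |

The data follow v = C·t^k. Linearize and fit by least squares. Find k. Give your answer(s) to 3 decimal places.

Linearized form: ln v = k·ln t + ln C. From the 5 transformed points,
XᵀX = [[9.9861, 6.7334]; [6.7334, 5]], rhs = [17.0507, 11.8263]ᵀ  (here Σln t = 6.7334, Σ(ln t)² = 9.9861, Σln v = 11.8263, Σln t·ln v = 17.0507).
Slope k = (n·Σln t·ln v − Σln t·Σln v)/(n·Σ(ln t)² − (Σln t)²) = (5·17.0507 − 6.7334·11.8263)/4.5917 = 1.22450; ln C = (Σln v − k·Σln t)/n = 0.71625.

k = 1.224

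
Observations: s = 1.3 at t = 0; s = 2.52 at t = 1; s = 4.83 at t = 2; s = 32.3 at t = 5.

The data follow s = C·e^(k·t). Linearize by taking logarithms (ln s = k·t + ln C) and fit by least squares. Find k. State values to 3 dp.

Taking logs, ln s = k·t + ln C, so regress ln s on t.
Σt = 8.0000, Σ(t)² = 30.0000, Σln s = 6.2365, Σt·ln s = 21.4493.
Equations: 30.0000·k + 8.0000·ln C = 21.4493;  8.0000·k + 4·ln C = 6.2365.
Solving (det = 56.0000): k = 0.64116, ln C = 0.27682.

k = 0.641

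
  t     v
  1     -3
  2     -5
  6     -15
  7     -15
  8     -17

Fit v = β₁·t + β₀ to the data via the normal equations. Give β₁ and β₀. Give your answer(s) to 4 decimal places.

From the data, Σt·t = 154, Σt = 24, Σ1 = 5.
Moment sums: Σt·v = -344, Σv = -55.
Eliminating β₀: 5·(row 1) − 24·(row 2) gives 194·β₁ = 5·(-344) − 24·(-55) = -400, so β₁ = -200/97.
Then β₀ = ((-55) − 24·(-200/97))/5 = -107/97.

β₁ = -2.0619, β₀ = -1.1031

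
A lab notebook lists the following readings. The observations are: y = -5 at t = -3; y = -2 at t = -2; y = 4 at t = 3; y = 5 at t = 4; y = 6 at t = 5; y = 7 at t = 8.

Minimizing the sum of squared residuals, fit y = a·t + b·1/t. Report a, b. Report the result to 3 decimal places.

MᵀM·[a, b]ᵀ = Mᵀy reads: 127·a + 6·b = 137;  6·a + (8501/14400)·b = 293/40.
(Σt·t = 127, Σt·1/t = 6, Σ1/t·1/t = 8501/14400, Σt·y = 137, Σ1/t·y = 293/40.)
Δ = 127·(8501/14400) − 6² = 561227/14400.
a = (137·(8501/14400) − 6·(293/40))/(561227/14400) = 531757/561227; b = (127·(293/40) − 6·137)/(561227/14400) = 1559160/561227.

a = 0.947, b = 2.778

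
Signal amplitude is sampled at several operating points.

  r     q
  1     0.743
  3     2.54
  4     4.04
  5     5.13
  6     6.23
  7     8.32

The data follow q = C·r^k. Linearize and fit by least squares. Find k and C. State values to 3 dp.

Linearized form: ln q = k·ln r + ln C. From the 6 transformed points,
AᵀA = [[12.7160, 7.8320]; [7.8320, 6]], rhs = [12.9918, 7.6145]ᵀ  (here Σln r = 7.8320, Σ(ln r)² = 12.7160, Σln q = 7.6145, Σln r·ln q = 12.9918).
Solving (det = 14.9557): k = 1.22456, ln C = -0.32938, so C = exp(-0.32938) = 0.71937.

k = 1.225, C = 0.719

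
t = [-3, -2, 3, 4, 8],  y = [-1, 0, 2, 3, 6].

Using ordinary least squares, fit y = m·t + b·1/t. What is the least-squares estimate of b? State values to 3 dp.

Sums needed: Σt·t = 102, Σt·1/t = 5, Σ1/t·1/t = 317/576.
Moment sums: Σt·y = 69, Σ1/t·y = 5/2.
So AᵀA·[m, b]ᵀ = Aᵀy: [[102, 5]; [5, 317/576]]·[m, b]ᵀ = [69, 5/2]ᵀ.
Δ = 102·(317/576) − 5² = 2989/96.
m = (69·(317/576) − 5·(5/2))/(2989/96) = 4891/5978; b = (102·(5/2) − 5·69)/(2989/96) = -8640/2989.

b = -2.891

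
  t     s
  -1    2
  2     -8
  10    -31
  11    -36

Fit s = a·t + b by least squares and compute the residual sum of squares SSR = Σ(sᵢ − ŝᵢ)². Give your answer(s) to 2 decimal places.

SSR = 2.21

The normal equations are: 226·a + 22·b = -724;  22·a + 4·b = -73.
Eliminating b: 4·(row 1) − 22·(row 2) gives 420·a = 4·(-724) − 22·(-73) = -1290, so a = -43/14.
Then b = ((-73) − 22·(-43/14))/4 = -19/14.
Residuals: 2/7, -1/2, 15/14, -6/7; SSR = 31/14.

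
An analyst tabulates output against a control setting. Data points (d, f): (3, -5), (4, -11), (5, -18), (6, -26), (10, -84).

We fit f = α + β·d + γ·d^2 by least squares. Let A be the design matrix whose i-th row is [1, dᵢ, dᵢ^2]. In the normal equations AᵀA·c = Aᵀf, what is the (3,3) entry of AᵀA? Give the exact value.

12258

Row 3 ↔ basis d^2, column 3 ↔ basis d^2, so (AᵀA)_{3,3} = Σᵢ (d^2)·(d^2) = (9)·(9) + (16)·(16) + (25)·(25) + (36)·(36) + (100)·(100) = 12258.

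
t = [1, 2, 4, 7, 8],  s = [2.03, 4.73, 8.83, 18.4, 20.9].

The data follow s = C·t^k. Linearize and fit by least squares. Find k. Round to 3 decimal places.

k = 1.110

Linearized form: ln s = k·ln t + ln C. From the 5 transformed points,
AᵀA = [[10.5129, 6.1048]; [6.1048, 5]], rhs = [16.0848, 10.3922]ᵀ  (here Σln t = 6.1048, Σ(ln t)² = 10.5129, Σln s = 10.3922, Σln t·ln s = 16.0848).
Solving (det = 15.2960): k = 1.11021, ln C = 0.72293.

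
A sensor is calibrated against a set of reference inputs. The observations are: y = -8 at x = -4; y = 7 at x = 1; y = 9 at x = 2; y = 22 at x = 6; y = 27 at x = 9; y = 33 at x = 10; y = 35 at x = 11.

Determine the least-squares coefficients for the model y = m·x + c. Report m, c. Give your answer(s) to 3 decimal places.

m = 2.837, c = 3.672

Entries of AᵀA: Σx·x = 359, Σx = 35, Σ1 = 7.
Right-hand side: Σx·y = 1147, Σy = 125.
Normal equations: [[359, 35]; [35, 7]]·[m, c]ᵀ = [1147, 125]ᵀ.
Eliminating c: 7·(row 1) − 35·(row 2) gives 1288·m = 7·1147 − 35·125 = 3654, so m = 261/92.
Then c = (125 − 35·(261/92))/7 = 2365/644.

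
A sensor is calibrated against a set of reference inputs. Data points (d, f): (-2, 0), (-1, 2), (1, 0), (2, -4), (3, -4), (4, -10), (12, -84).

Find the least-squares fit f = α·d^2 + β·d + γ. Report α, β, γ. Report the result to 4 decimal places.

α = -0.5399, β = -0.6185, γ = 1.1989

Sums needed: Σd^2·d^2 = 21107, Σd^2·d = 1819, Σd^2 = 179, Σd·d = 179, Σd = 19, Σ1 = 7.
And Σd^2·f = -12306, Σd·f = -1070, Σf = -100.
So MᵀM·[α, β, γ]ᵀ = Mᵀf: [[21107, 1819, 179]; [1819, 179, 19]; [179, 19, 7]]·[α, β, γ]ᵀ = [-12306, -1070, -100]ᵀ.
Row-reducing yields α = -19433/35994, β = -11131/17997, γ = 2055/1714.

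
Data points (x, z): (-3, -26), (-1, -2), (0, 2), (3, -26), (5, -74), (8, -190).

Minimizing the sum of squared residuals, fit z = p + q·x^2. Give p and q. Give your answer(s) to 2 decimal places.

The normal system AᵀA·[p, q]ᵀ = Aᵀz is [[6, 108]; [108, 4884]]·[p, q]ᵀ = [-316, -14480]ᵀ.
Eliminating q: 4884·(row 1) − 108·(row 2) gives 17640·p = 4884·(-316) − 108·(-14480) = 20496, so p = 122/105.
Then q = ((-14480) − 108·(122/105))/4884 = -314/105.

p = 1.16, q = -2.99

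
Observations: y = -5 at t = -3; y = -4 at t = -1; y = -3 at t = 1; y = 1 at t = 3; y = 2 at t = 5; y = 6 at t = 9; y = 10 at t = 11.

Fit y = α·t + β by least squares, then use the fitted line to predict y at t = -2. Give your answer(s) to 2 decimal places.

ŷ = -4.93

From the data, Σt·t = 247, Σt = 25, Σ1 = 7.
Right-hand side: Σt·y = 193, Σy = 7.
det = 247·7 − 25² = 1104.
α = (193·7 − 25·7)/1104 = 49/46; β = (247·7 − 25·193)/1104 = -129/46.
At t = -2: ŷ = (49/46)·(-2) + (-129/46)·(1) = -227/46.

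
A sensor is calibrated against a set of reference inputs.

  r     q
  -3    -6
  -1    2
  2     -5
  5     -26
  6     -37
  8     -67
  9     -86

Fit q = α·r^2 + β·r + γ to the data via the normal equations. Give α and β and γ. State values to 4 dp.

The normal equations are: 12676·α + 1562·β + 220·γ = -13308;  1562·α + 220·β + 26·γ = -1656;  220·α + 26·β + 7·γ = -225.
(Σr^2·r^2 = 12676, Σr^2·r = 1562, Σr^2 = 220, Σr·r = 220, Σr = 26, Σ1 = 7, Σr^2·q = -13308, Σr·q = -1656, Σq = -225.)
Solving the 3×3 system (Gaussian elimination) gives α = -30873/30401, β = -15730/30401, γ = 51545/30401.

α = -1.0155, β = -0.5174, γ = 1.6955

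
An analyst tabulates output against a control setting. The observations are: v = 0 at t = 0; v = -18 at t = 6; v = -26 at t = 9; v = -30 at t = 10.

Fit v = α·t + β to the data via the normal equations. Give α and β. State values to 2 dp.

α = -2.95, β = -0.03

Entries of MᵀM: Σt·t = 217, Σt = 25, Σ1 = 4.
And Σt·v = -642, Σv = -74.
So MᵀM·[α, β]ᵀ = Mᵀv: [[217, 25]; [25, 4]]·[α, β]ᵀ = [-642, -74]ᵀ.
Determinant 217·4 − 25² = 243.
α = ((-642)·4 − 25·(-74))/243 = -718/243; β = (217·(-74) − 25·(-642))/243 = -8/243.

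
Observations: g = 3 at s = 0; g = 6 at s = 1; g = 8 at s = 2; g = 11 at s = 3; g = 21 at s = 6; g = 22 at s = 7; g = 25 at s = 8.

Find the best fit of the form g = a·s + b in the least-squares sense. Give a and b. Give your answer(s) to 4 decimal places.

a = 2.7985, b = 2.9199

Entries of AᵀA: Σs·s = 163, Σs = 27, Σ1 = 7.
Right-hand side: Σs·g = 535, Σg = 96.
AᵀA·[a, b]ᵀ = Aᵀg becomes [[163, 27]; [27, 7]]·[a, b]ᵀ = [535, 96]ᵀ.
det = 163·7 − 27² = 412.
a = (535·7 − 27·96)/412 = 1153/412; b = (163·96 − 27·535)/412 = 1203/412.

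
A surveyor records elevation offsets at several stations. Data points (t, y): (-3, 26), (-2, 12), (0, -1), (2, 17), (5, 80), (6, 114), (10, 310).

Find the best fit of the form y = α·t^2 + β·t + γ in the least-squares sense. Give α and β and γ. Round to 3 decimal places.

α = 3.006, β = 0.813, γ = 1.184

Setting ∂/∂α … = 0 gives: 12034·α + 1314·β + 178·γ = 37454;  1314·α + 178·β + 18·γ = 4116;  178·α + 18·β + 7·γ = 558.
(Σt^2·t^2 = 12034, Σt^2·t = 1314, Σt^2 = 178, Σt·t = 178, Σt = 18, Σ1 = 7, Σt^2·y = 37454, Σt·y = 4116, Σy = 558.)
Inverting the 3×3 Gram matrix, [α, β, γ]ᵀ = [1344857/447384, 121269/149128, 66200/55923]ᵀ.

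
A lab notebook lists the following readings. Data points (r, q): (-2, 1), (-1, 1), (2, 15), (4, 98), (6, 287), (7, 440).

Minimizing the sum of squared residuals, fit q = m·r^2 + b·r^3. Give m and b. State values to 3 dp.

XᵀX·[m, b]ᵀ = Xᵀq reads: 3986·m + 25606·b = 33525;  25606·m + 168530·b = 219295.
det = 3986·168530 − 25606² = 16093344.
m = (33525·168530 − 25606·219295)/16093344 = 1084390/502917; b = (3986·219295 − 25606·33525)/16093344 = 979295/1005834.

m = 2.156, b = 0.974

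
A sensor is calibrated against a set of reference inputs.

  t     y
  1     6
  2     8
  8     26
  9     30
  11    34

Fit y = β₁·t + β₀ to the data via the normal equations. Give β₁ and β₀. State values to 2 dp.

Setting ∂/∂β₁ … = 0 gives: 271·β₁ + 31·β₀ = 874;  31·β₁ + 5·β₀ = 104.
(Σt·t = 271, Σt = 31, Σ1 = 5, Σt·y = 874, Σy = 104.)
Δ = 271·5 − 31² = 394.
β₁ = (874·5 − 31·104)/394 = 573/197; β₀ = (271·104 − 31·874)/394 = 545/197.

β₁ = 2.91, β₀ = 2.77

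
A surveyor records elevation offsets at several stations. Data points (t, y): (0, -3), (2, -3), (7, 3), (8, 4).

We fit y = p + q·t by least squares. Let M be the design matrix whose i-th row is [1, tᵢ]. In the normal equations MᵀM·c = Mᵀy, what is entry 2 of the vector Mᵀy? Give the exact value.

47

Entry 2 ↔ basis t, so (Mᵀy)_{2} = Σᵢ (t)·yᵢ = (0)·(-3) + (2)·(-3) + (7)·(3) + (8)·(4) = 47.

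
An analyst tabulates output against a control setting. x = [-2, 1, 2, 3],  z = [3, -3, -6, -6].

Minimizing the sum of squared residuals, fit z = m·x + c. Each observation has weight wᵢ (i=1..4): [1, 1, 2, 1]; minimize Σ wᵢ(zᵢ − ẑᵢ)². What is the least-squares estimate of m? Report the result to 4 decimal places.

m = -1.9865

Setting ∂/∂m … = 0 gives: 22·m + 6·c = -51;  6·m + 5·c = -18.
(Σwᵢ·x·x = 22, Σwᵢ·x = 6, Σwᵢ·1 = 5, Σwᵢ·x·z = -51, Σwᵢ·z = -18.)
Δ = 22·5 − 6² = 74.
m = ((-51)·5 − 6·(-18))/74 = -147/74; c = (22·(-18) − 6·(-51))/74 = -45/37.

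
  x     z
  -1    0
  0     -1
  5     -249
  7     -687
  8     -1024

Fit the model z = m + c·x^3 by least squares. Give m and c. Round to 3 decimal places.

From the data, Σ1 = 5, Σx^3 = 979, Σx^3·x^3 = 395419.
For Mᵀz: Σz = -1961, Σx^3·z = -791054.
Normal equations: [[5, 979]; [979, 395419]]·[m, c]ᵀ = [-1961, -791054]ᵀ.
Δ = 5·395419 − 979² = 1018654.
m = ((-1961)·395419 − 979·(-791054))/1018654 = -974793/1018654; c = (5·(-791054) − 979·(-1961))/1018654 = -2035451/1018654.

m = -0.957, c = -1.998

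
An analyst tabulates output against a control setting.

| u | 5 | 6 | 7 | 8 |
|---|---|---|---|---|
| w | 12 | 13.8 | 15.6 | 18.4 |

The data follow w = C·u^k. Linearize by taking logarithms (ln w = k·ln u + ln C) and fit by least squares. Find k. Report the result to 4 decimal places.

k = 0.8915

Let Y = ln w. Fitting Y = k·ln u + ln C by least squares:
Over the data: Σln u = 7.4265, Σ(ln u)² = 13.9113, Σln w = 10.7692, Σln u·ln w = 20.1041.
Normal system: [[13.9113, 7.4265]; [7.4265, 4]]·[k, ln C]ᵀ = [20.1041, 10.7692]ᵀ.
Slope k = (n·Σln u·ln w − Σln u·Σln w)/(n·Σ(ln u)² − (Σln u)²) = (4·20.1041 − 7.4265·10.7692)/0.4917 = 0.89150; ln C = (Σln w − k·Σln u)/n = 1.03710.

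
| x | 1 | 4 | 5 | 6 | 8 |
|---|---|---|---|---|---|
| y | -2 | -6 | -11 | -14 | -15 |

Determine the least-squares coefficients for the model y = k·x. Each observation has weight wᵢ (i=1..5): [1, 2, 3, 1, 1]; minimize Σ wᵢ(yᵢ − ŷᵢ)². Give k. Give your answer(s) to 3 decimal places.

k = -2.014

MᵀWM·[k]ᵀ = MᵀWy reads: 208·k = -419.
(Σwᵢ·x·x = 208, Σwᵢ·x·y = -419.)
k = (-419)/208 = -2.01442.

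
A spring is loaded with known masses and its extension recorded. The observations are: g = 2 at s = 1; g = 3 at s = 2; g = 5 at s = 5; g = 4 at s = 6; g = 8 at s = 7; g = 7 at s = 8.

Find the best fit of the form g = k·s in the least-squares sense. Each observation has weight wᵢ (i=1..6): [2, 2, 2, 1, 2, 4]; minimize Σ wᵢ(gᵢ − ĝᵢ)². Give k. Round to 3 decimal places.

The normal equations are: 450·k = 426.
(Σwᵢ·s·s = 450, Σwᵢ·s·g = 426.)
Hence k = 426 / 450 ≈ 0.946667.

k = 0.947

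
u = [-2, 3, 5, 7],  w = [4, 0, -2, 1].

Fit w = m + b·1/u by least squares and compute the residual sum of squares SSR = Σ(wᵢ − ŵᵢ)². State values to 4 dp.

Normal-equation sums: Σ1 = 4, Σ1/u = 37/210, Σ1/u·1/u = 18589/44100.
For Mᵀw: Σw = 3, Σ1/u·w = -79/35.
Δ = 4·(18589/44100) − (37/210)² = 24329/14700.
m = (3·(18589/44100) − (37/210)·(-79/35))/(24329/14700) = 24435/24329; b = (4·(-79/35) − (37/210)·3)/(24329/14700) = -140490/24329.
Residuals: 2636/24329, 22395/24329, -44995/24329, 19964/24329; SSR = 120498/24329.

SSR = 4.9529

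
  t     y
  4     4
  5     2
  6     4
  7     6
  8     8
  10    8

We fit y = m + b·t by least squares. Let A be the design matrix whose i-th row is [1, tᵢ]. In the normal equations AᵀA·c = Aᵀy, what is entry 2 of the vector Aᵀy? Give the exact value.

236

Entry 2 ↔ basis t, so (Aᵀy)_{2} = Σᵢ (t)·yᵢ = (4)·(4) + (5)·(2) + (6)·(4) + (7)·(6) + (8)·(8) + (10)·(8) = 236.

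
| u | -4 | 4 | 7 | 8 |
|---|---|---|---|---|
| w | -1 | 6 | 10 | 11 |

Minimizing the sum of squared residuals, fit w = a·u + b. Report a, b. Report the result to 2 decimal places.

Sums needed: Σu·u = 145, Σu = 15, Σ1 = 4.
And Σu·w = 186, Σw = 26.
So AᵀA·[a, b]ᵀ = Aᵀw: [[145, 15]; [15, 4]]·[a, b]ᵀ = [186, 26]ᵀ.
det = 145·4 − 15² = 355.
a = (186·4 − 15·26)/355 = 354/355; b = (145·26 − 15·186)/355 = 196/71.

a = 1.00, b = 2.76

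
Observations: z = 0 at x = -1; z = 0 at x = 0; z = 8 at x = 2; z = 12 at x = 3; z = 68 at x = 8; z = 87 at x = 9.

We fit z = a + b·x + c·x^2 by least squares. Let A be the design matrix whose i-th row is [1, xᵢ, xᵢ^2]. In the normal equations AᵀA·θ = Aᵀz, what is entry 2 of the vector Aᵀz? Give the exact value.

Entry 2 ↔ basis x, so (Aᵀz)_{2} = Σᵢ (x)·zᵢ = (-1)·(0) + (0)·(0) + (2)·(8) + (3)·(12) + (8)·(68) + (9)·(87) = 1379.

1379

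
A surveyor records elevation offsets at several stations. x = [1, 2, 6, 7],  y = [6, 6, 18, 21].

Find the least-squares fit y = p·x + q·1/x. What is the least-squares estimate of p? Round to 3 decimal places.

Sums needed: Σx·x = 90, Σx·1/x = 4, Σ1/x·1/x = 1145/882.
Moment sums: Σx·y = 273, Σ1/x·y = 15.
AᵀA·[p, q]ᵀ = Aᵀy becomes [[90, 4]; [4, 1145/882]]·[p, q]ᵀ = [273, 15]ᵀ.
Δ = 90·(1145/882) − 4² = 4941/49.
p = (273·(1145/882) − 4·15)/(4941/49) = 86555/29646; q = (90·15 − 4·273)/(4941/49) = 4214/1647.

p = 2.920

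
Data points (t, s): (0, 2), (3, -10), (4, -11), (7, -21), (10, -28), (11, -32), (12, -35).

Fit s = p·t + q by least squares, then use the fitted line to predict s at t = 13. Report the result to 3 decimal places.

With design matrix M, MᵀM = [[439, 47]; [47, 7]] and Mᵀs = [-1273, -135]ᵀ.
Eliminating q: 7·(row 1) − 47·(row 2) gives 864·p = 7·(-1273) − 47·(-135) = -2566, so p = -1283/432.
Then q = ((-135) − 47·(-1283/432))/7 = 283/432.
At t = 13: ŝ = (-1283/432)·(13) + (283/432)·(1) = -4099/108.

ŝ = -37.954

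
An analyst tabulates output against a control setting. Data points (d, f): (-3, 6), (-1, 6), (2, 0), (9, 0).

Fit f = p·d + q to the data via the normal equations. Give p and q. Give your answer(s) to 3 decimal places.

p = -0.544, q = 3.952

The normal system XᵀX·[p, q]ᵀ = Xᵀf is [[95, 7]; [7, 4]]·[p, q]ᵀ = [-24, 12]ᵀ.
det = 95·4 − 7² = 331.
p = ((-24)·4 − 7·12)/331 = -180/331; q = (95·12 − 7·(-24))/331 = 1308/331.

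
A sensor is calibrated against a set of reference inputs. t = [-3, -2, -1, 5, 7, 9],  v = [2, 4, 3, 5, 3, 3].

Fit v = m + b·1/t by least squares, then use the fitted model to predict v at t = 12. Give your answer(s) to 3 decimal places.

v̂ = 3.528

Sums needed: Σ1 = 6, Σ1/t = -869/630, Σ1/t·1/t = 569101/396900.
For Aᵀv: Σv = 20, Σ1/t·v = -82/21.
So AᵀA·[m, b]ᵀ = Aᵀv: [[6, -869/630]; [-869/630, 569101/396900]]·[m, b]ᵀ = [20, -82/21]ᵀ.
Δ = 6·(569101/396900) − (-869/630)² = 531889/79380.
m = (20·(569101/396900) − (-869/630)·(-82/21))/(531889/79380) = 1848856/531889; b = (6·(-82/21) − (-869/630)·20)/(531889/79380) = 330120/531889.
At t = 12: v̂ = (1848856/531889)·(1) + (330120/531889)·(1/12) = 1876366/531889.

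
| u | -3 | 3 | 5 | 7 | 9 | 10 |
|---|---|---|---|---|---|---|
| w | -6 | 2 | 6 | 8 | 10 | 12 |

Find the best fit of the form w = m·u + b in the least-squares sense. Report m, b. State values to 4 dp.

m = 1.3708, b = -1.7489

The normal equations are: 273·m + 31·b = 320;  31·m + 6·b = 32.
(Σu·u = 273, Σu = 31, Σ1 = 6, Σu·w = 320, Σw = 32.)
det = 273·6 − 31² = 677.
m = (320·6 − 31·32)/677 = 928/677; b = (273·32 − 31·320)/677 = -1184/677.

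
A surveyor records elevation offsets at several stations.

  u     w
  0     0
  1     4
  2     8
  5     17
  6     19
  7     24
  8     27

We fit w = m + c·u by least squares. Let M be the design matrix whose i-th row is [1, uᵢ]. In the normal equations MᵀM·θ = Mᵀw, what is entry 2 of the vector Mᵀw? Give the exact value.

Entry 2 ↔ basis u, so (Mᵀw)_{2} = Σᵢ (u)·wᵢ = (0)·(0) + (1)·(4) + (2)·(8) + (5)·(17) + (6)·(19) + (7)·(24) + (8)·(27) = 603.

603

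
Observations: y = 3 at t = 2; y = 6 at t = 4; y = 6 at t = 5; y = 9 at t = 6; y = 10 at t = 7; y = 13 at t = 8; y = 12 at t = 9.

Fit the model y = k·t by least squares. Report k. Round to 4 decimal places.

The normal equations are: 275·k = 396.
(Σt·t = 275, Σt·y = 396.)
k = 396/275 = 1.44.

k = 1.4400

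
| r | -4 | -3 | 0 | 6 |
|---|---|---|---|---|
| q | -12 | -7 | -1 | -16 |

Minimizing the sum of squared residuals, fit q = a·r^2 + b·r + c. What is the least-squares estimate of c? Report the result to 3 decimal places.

c = -0.842

MᵀM·[a, b, c]ᵀ = Mᵀq reads: 1633·a + 125·b + 61·c = -831;  125·a + 61·b + (-1)·c = -27;  61·a + (-1)·b + 4·c = -36.
Inverting the 3×3 Gram matrix, [a, b, c]ᵀ = [-2685/5116, 3167/5116, -2153/2558]ᵀ.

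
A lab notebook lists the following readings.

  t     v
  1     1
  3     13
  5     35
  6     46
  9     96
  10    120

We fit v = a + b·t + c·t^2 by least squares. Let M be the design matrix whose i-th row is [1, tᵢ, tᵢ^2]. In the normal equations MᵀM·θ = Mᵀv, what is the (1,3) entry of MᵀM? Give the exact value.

252

Row 1 ↔ basis 1, column 3 ↔ basis t^2, so (MᵀM)_{1,3} = Σᵢ t^2 = (1)·(1) + (1)·(9) + (1)·(25) + (1)·(36) + (1)·(81) + (1)·(100) = 252.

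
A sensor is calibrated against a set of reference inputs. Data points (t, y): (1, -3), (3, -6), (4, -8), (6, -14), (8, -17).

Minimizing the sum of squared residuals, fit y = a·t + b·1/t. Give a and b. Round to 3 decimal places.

The normal system AᵀA·[a, b]ᵀ = Aᵀy is [[126, 5]; [5, 701/576]]·[a, b]ᵀ = [-273, -275/24]ᵀ.
Eliminating b: (701/576)·(row 1) − 5·(row 2) gives (4107/32)·a = (701/576)·(-273) − 5·(-275/24) = -17597/64, so a = -17597/8214.
Then b = ((-275/24) − 5·(-17597/8214))/(701/576) = -840/1369.

a = -2.142, b = -0.614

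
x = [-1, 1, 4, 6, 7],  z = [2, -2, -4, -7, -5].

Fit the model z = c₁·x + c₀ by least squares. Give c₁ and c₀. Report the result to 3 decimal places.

Entries of MᵀM: Σx·x = 103, Σx = 17, Σ1 = 5.
For Mᵀz: Σx·z = -97, Σz = -16.
MᵀM·[c₁, c₀]ᵀ = Mᵀz becomes [[103, 17]; [17, 5]]·[c₁, c₀]ᵀ = [-97, -16]ᵀ.
det = 103·5 − 17² = 226.
c₁ = ((-97)·5 − 17·(-16))/226 = -213/226; c₀ = (103·(-16) − 17·(-97))/226 = 1/226.

c₁ = -0.942, c₀ = 0.004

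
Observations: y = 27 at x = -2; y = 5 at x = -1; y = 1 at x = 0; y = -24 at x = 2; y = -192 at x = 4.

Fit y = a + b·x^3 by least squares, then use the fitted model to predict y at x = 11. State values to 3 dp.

ŷ = -4030.839

Sums needed: Σ1 = 5, Σx^3 = 63, Σx^3·x^3 = 4225.
Right-hand side: Σy = -183, Σx^3·y = -12701.
Normal equations: [[5, 63]; [63, 4225]]·[a, b]ᵀ = [-183, -12701]ᵀ.
Eliminating b: 4225·(row 1) − 63·(row 2) gives 17156·a = 4225·(-183) − 63·(-12701) = 26988, so a = 6747/4289.
Then b = ((-12701) − 63·(6747/4289))/4225 = -12994/4289.
At x = 11: ŷ = (6747/4289)·(1) + (-12994/4289)·(1331) = -17288267/4289.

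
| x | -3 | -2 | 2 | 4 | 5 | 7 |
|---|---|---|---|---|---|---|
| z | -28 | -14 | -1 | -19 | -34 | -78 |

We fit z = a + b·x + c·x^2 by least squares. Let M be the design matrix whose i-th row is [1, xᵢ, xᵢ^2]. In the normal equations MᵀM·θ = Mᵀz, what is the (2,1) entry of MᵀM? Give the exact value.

Row 2 ↔ basis x, column 1 ↔ basis 1, so (MᵀM)_{2,1} = Σᵢ x = (-3)·(1) + (-2)·(1) + (2)·(1) + (4)·(1) + (5)·(1) + (7)·(1) = 13.

13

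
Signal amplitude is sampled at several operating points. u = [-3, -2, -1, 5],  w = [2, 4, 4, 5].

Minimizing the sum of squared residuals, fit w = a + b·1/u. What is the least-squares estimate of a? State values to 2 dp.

The normal system AᵀA·[a, b]ᵀ = Aᵀw is [[4, -49/30]; [-49/30, 1261/900]]·[a, b]ᵀ = [15, -17/3]ᵀ.
det = 4·(1261/900) − (-49/30)² = 881/300.
a = (15·(1261/900) − (-49/30)·(-17/3))/(881/300) = 10585/2643; b = (4·(-17/3) − (-49/30)·15)/(881/300) = 550/881.

a = 4.00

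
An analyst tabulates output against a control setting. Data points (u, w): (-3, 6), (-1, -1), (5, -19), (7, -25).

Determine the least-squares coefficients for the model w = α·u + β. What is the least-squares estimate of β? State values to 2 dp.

β = -3.60

Entries of MᵀM: Σu·u = 84, Σu = 8, Σ1 = 4.
And Σu·w = -287, Σw = -39.
Eliminating β: 4·(row 1) − 8·(row 2) gives 272·α = 4·(-287) − 8·(-39) = -836, so α = -209/68.
Then β = ((-39) − 8·(-209/68))/4 = -245/68.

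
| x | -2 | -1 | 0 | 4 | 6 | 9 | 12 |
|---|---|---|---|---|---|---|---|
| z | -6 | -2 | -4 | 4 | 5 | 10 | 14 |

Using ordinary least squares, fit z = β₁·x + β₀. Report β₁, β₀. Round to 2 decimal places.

Entries of AᵀA: Σx·x = 282, Σx = 28, Σ1 = 7.
Right-hand side: Σx·z = 318, Σz = 21.
Normal equations: [[282, 28]; [28, 7]]·[β₁, β₀]ᵀ = [318, 21]ᵀ.
Determinant 282·7 − 28² = 1190.
β₁ = (318·7 − 28·21)/1190 = 117/85; β₀ = (282·21 − 28·318)/1190 = -213/85.

β₁ = 1.38, β₀ = -2.51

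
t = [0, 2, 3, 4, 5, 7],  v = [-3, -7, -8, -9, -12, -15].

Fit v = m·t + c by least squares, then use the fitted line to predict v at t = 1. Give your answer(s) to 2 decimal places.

The normal equations are: 103·m + 21·c = -239;  21·m + 6·c = -54.
(Σt·t = 103, Σt = 21, Σ1 = 6, Σt·v = -239, Σv = -54.)
Eliminating c: 6·(row 1) − 21·(row 2) gives 177·m = 6·(-239) − 21·(-54) = -300, so m = -100/59.
Then c = ((-54) − 21·(-100/59))/6 = -181/59.
At t = 1: v̂ = (-100/59)·(1) + (-181/59)·(1) = -281/59.

v̂ = -4.76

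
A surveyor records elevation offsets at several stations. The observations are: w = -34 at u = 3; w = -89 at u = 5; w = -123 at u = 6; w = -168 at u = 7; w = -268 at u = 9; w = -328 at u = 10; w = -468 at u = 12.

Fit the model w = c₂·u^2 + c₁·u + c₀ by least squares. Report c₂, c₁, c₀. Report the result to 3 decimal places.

With design matrix M, MᵀM = [[41700, 4168, 444]; [4168, 444, 52]; [444, 52, 7]] and Mᵀw = [-137091, -13769, -1478]ᵀ.
Solving the 3×3 system (Gaussian elimination) gives c₂ = -131973/43604, c₁ = -118821/43604, c₀ = 11714/10901.

c₂ = -3.027, c₁ = -2.725, c₀ = 1.075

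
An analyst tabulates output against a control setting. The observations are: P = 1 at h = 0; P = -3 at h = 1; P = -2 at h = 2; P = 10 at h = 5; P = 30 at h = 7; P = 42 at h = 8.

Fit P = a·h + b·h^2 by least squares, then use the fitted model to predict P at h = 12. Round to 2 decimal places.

Compute the Gram sums: Σh·h = 143, Σh·h^2 = 989, Σh^2·h^2 = 7139.
Right-hand side: Σh·P = 589, Σh^2·P = 4397.
Normal equations: [[143, 989]; [989, 7139]]·[a, b]ᵀ = [589, 4397]ᵀ.
Δ = 143·7139 − 989² = 42756.
a = (589·7139 − 989·4397)/42756 = -71881/21378; b = (143·4397 − 989·589)/42756 = 23125/21378.
At h = 12: P̂ = (-71881/21378)·(12) + (23125/21378)·(144) = 411238/3563.

P̂ = 115.42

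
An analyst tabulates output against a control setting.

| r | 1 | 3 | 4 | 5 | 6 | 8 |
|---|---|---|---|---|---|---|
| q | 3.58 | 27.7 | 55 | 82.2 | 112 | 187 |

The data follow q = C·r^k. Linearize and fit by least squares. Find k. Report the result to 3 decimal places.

With ln qᵢ as the transformed response and ln rᵢ as the regressor:
Σln r = 7.9655, Σ(ln r)² = 13.2535, Σln q = 22.9629, Σln r·ln q = 35.6328.
Equations: 13.2535·k + 7.9655·ln C = 35.6328;  7.9655·k + 6·ln C = 22.9629.
Slope k = (n·Σln r·ln q − Σln r·Σln q)/(n·Σ(ln r)² − (Σln r)²) = (6·35.6328 − 7.9655·22.9629)/16.0713 = 1.92173; ln C = (Σln q − k·Σln r)/n = 1.27587.

k = 1.922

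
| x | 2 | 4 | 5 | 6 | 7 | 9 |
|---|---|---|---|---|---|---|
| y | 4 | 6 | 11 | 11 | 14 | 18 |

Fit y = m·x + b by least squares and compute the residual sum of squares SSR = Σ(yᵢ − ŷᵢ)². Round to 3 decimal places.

Setting ∂/∂m … = 0 gives: 211·m + 33·b = 413;  33·m + 6·b = 64.
(Σx·x = 211, Σx = 33, Σ1 = 6, Σx·y = 413, Σy = 64.)
det = 211·6 − 33² = 177.
m = (413·6 − 33·64)/177 = 122/59; b = (211·64 − 33·413)/177 = -125/177.
Residuals: 101/177, -277/177, 242/177, -124/177, 41/177, 17/177; SSR = 920/177.

SSR = 5.198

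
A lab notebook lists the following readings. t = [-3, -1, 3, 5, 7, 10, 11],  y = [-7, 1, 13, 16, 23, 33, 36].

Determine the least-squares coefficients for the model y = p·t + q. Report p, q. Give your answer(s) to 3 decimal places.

Compute the Gram sums: Σt·t = 314, Σt = 32, Σ1 = 7.
For Aᵀy: Σt·y = 1026, Σy = 115.
AᵀA·[p, q]ᵀ = Aᵀy becomes [[314, 32]; [32, 7]]·[p, q]ᵀ = [1026, 115]ᵀ.
Δ = 314·7 − 32² = 1174.
p = (1026·7 − 32·115)/1174 = 1751/587; q = (314·115 − 32·1026)/1174 = 1639/587.

p = 2.983, q = 2.792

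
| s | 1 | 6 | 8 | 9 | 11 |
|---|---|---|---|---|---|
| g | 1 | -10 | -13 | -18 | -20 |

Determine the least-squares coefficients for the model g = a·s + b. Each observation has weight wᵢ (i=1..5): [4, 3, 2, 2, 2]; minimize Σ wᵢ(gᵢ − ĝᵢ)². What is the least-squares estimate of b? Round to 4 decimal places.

b = 3.1084

Setting ∂/∂a … = 0 gives: 644·a + 78·b = -1148;  78·a + 13·b = -128.
(Σwᵢ·s·s = 644, Σwᵢ·s = 78, Σwᵢ·1 = 13, Σwᵢ·s·g = -1148, Σwᵢ·g = -128.)
Δ = 644·13 − 78² = 2288.
a = ((-1148)·13 − 78·(-128))/2288 = -95/44; b = (644·(-128) − 78·(-1148))/2288 = 889/286.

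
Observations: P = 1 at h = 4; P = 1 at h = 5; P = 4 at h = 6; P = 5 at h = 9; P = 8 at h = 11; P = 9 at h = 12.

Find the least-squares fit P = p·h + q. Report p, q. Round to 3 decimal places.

p = 0.997, q = -3.143

Sums needed: Σh·h = 423, Σh = 47, Σ1 = 6.
And Σh·P = 274, ΣP = 28.
Normal equations: [[423, 47]; [47, 6]]·[p, q]ᵀ = [274, 28]ᵀ.
det = 423·6 − 47² = 329.
p = (274·6 − 47·28)/329 = 328/329; q = (423·28 − 47·274)/329 = -22/7.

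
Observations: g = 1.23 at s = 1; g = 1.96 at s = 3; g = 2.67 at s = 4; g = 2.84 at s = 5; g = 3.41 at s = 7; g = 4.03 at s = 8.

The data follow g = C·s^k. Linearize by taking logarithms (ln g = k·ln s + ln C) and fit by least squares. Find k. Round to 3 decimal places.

Taking logs, ln g = k·ln s + ln C, so regress ln g on ln s.
XᵀX = [[13.8297, 8.1197]; [8.1197, 6]], rhs = [9.0660, 5.5263]ᵀ  (here Σln s = 8.1197, Σ(ln s)² = 13.8297, Σln g = 5.5263, Σln s·ln g = 9.0660).
Solving (det = 17.0487): k = 0.55864, ln C = 0.16506.

k = 0.559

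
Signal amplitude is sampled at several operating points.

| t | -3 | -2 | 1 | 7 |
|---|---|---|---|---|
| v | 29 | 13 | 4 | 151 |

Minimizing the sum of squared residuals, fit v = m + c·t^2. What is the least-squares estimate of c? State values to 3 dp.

AᵀA·[m, c]ᵀ = Aᵀv reads: 4·m + 63·c = 197;  63·m + 2499·c = 7716.
(Σ1 = 4, Σt^2 = 63, Σt^2·t^2 = 2499, Σv = 197, Σt^2·v = 7716.)
Δ = 4·2499 − 63² = 6027.
m = (197·2499 − 63·7716)/6027 = 295/287; c = (4·7716 − 63·197)/6027 = 6151/2009.

c = 3.062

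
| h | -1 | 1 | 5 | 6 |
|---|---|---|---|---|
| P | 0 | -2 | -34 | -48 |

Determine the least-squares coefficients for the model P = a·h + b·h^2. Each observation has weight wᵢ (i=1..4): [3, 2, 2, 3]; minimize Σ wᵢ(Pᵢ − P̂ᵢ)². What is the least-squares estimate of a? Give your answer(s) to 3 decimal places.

a = -1.015

Normal-equation sums: Σwᵢ·h·h = 163, Σwᵢ·h·h^2 = 897, Σwᵢ·h^2·h^2 = 5143.
And Σwᵢ·h·P = -1208, Σwᵢ·h^2·P = -6888.
XᵀWX·[a, b]ᵀ = XᵀWP becomes [[163, 897]; [897, 5143]]·[a, b]ᵀ = [-1208, -6888]ᵀ.
Δ = 163·5143 − 897² = 33700.
a = ((-1208)·5143 − 897·(-6888))/33700 = -8552/8425; b = (163·(-6888) − 897·(-1208))/33700 = -9792/8425.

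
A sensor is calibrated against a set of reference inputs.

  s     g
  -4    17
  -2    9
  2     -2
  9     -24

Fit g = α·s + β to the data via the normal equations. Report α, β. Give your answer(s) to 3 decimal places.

α = -3.099, β = 3.873

Setting ∂/∂α … = 0 gives: 105·α + 5·β = -306;  5·α + 4·β = 0.
(Σs·s = 105, Σs = 5, Σ1 = 4, Σs·g = -306, Σg = 0.)
Eliminating β: 4·(row 1) − 5·(row 2) gives 395·α = 4·(-306) − 5·0 = -1224, so α = -1224/395.
Then β = (0 − 5·(-1224/395))/4 = 306/79.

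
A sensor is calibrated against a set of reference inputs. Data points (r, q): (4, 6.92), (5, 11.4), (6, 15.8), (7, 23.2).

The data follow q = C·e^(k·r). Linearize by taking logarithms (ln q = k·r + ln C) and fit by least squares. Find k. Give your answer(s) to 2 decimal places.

k = 0.40

Taking logs, ln q = k·r + ln C, so regress ln q on r.
Sums: Σr = 22.0000, Σ(r)² = 126.0000, Σln q = 10.2722, Σr·ln q = 58.4749.
Normal system: [[126.0000, 22.0000]; [22.0000, 4]]·[k, ln C]ᵀ = [58.4749, 10.2722]ᵀ.
Slope k = (n·Σr·ln q − Σr·Σln q)/(n·Σ(r)² − (Σr)²) = (4·58.4749 − 22.0000·10.2722)/20.0000 = 0.39556; ln C = (Σln q − k·Σr)/n = 0.39246.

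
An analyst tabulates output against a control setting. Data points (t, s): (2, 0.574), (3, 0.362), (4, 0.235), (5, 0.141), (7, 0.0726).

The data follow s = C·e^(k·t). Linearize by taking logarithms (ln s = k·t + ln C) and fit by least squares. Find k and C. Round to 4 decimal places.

With ln sᵢ as the transformed response and tᵢ as the regressor:
Sums: Σt = 21.0000, Σ(t)² = 103.0000, Σln s = -7.6012, Σt·ln s = -38.1058.
Normal system: [[103.0000, 21.0000]; [21.0000, 5]]·[k, ln C]ᵀ = [-38.1058, -7.6012]ᵀ.
Solving (det = 74.0000): k = -0.41762, ln C = 0.23376, so C = exp(0.23376) = 1.26334.

k = -0.4176, C = 1.2633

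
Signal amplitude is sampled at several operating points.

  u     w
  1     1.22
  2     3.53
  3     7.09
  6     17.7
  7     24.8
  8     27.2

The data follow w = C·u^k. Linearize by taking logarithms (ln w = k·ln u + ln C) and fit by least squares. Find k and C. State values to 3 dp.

k = 1.504, C = 1.256

Taking logs, ln w = k·ln u + ln C, so regress ln w on ln u.
AᵀA = [[13.0084, 7.6089]; [7.6089, 6]], rhs = [21.2917, 12.8065]ᵀ  (here Σln u = 7.6089, Σ(ln u)² = 13.0084, Σln w = 12.8065, Σln u·ln w = 21.2917).
Slope k = (n·Σln u·ln w − Σln u·Σln w)/(n·Σ(ln u)² − (Σln u)²) = (6·21.2917 − 7.6089·12.8065)/20.1558 = 1.50366; ln C = (Σln w − k·Σln u)/n = 0.22755, so C = exp(0.22755) = 1.25552.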